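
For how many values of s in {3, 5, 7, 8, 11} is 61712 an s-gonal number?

s = 3: P(3, 350) = 61425 and P(3, 351) = 61776; 61712 is not s-gonal.
s = 5: P(5, 203) = 61712. ✓
s = 7: P(7, 157) = 61387 and P(7, 158) = 62173; 61712 is not s-gonal.
s = 8: P(8, 143) = 61061 and P(8, 144) = 61920; 61712 is not s-gonal.
s = 11: P(11, 117) = 61191 and P(11, 118) = 62245; 61712 is not s-gonal.
Hits: s ∈ {5} → 1.

1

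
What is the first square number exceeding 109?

Solve n² > 109 for integer n.
The largest n with value ≤ 109 is 10 (since 100 ≤ 109 < 121), so the first above is n = 11, value 121.

121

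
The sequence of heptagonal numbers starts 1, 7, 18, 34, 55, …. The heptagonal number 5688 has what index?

48

Set n(5n−3)/2 = 5688, giving 5n² − 3n − 11376 = 0.
The discriminant is 9 + 40·5688 = 227529, and √227529 = 477.
So n = (3 + 477) / 10 = 480/10 = 48.
Check: 48·(5·48 − 3)/2 = 5688. ✓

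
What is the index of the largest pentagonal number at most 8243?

Solve n(3n−1)/2 ≤ 8243 for integer n.
n = 74 gives 8177 ≤ 8243, while n = 75 gives 8400 > 8243; so the answer is index 74.

74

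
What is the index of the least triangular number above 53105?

Solve n(n+1)/2 > 53105 for integer n.
The largest n with value ≤ 53105 is 325 (since 52975 ≤ 53105 < 53301), so the first above is n = 326, value 53301.

326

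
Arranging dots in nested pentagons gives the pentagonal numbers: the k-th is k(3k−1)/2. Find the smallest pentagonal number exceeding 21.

Solve n(3n−1)/2 > 21 for integer n.
The largest n with value ≤ 21 is 3 (since 12 ≤ 21 < 22), so the first above is n = 4, value 22.

22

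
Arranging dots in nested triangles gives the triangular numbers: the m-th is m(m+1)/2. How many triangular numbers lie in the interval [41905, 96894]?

151

The n-th triangular number is n(n+1)/2.
Smallest index with value ≥ 41905: n = 289 (giving 41905).
Largest index with value ≤ 96894: n = 439 (giving 96580).
Indices 289 through 439: 151 terms.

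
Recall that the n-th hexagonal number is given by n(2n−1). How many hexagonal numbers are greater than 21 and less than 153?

The n-th hexagonal number is n(2n−1).
Smallest index with value > 21: n = 4 (giving 28).
Largest index with value < 153: n = 8 (giving 120).
Indices 4 through 8: 5 terms.

5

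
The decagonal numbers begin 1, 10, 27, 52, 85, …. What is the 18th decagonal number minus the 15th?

387

18·(4·18 − 3) = 1242 and 15·(4·15 − 3) = 855.
Difference: 1242 − 855 = 387.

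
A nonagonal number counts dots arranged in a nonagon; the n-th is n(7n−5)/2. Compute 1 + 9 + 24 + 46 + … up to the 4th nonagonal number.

80

Σ i(7i−5)/2 = (7Σi² − 5Σi) / 2 over i = 1..4.
Σi = 10 and Σi² = 30.
(7·30 − 5·10) / 2 = 160/2 = 80.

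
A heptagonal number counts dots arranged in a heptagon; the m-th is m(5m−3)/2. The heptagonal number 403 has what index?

Set n(5n−3)/2 = 403, giving 5n² − 3n − 806 = 0.
So n = (3 + 127) / 10 = 130/10 = 13.

13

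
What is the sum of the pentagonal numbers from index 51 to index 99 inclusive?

426300

Σ i(3i−1)/2 = (3Σi² − Σi) / 2 over i = 51..99.
Σi = 4950 − 1275 = 3675 and Σi² = 328350 − 42925 = 285425.
(3·285425 − 1·3675) / 2 = 852600/2 = 426300.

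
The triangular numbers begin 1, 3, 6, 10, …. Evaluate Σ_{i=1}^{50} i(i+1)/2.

22100

Σ i(i+1)/2 = (Σi² + Σi) / 2 over i = 1..50.
Σi = 1275 and Σi² = 42925.
(1·42925 + 1·1275) / 2 = 44200/2 = 22100.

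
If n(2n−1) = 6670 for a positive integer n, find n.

58

Set n(2n−1) = 6670, giving 2n² − n − 6670 = 0.
So n = (1 + 231) / 4 = 232/4 = 58.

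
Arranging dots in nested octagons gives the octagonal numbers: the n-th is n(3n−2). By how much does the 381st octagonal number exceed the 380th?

Consecutive octagonal numbers differ by 6n − 5: here 6·381 − 5 = 2281.

2281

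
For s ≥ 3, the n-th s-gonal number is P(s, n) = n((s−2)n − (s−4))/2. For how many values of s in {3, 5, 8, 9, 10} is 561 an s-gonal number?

s = 3: P(3, 33) = 561. ✓
s = 5: P(5, 19) = 532 and P(5, 20) = 590; 561 is not s-gonal.
s = 8: P(8, 14) = 560 and P(8, 15) = 645; 561 is not s-gonal.
s = 9: P(9, 13) = 559 and P(9, 14) = 651; 561 is not s-gonal.
s = 10: P(10, 12) = 540 and P(10, 13) = 637; 561 is not s-gonal.
Hits: s ∈ {3} → 1.

1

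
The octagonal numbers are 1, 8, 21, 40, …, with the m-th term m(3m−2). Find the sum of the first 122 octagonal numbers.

Σ i(3i−2) = 3Σi² − 2Σi over i = 1..122.
Σi = 7503 and Σi² = 612745.
3·612745 − 2·7503 = 1823229.

1823229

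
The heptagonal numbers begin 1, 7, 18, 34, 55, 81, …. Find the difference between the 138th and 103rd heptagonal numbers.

21035

138·(5·138 − 3)/2 = 47403 and 103·(5·103 − 3)/2 = 26368.
Difference: 47403 − 26368 = 21035.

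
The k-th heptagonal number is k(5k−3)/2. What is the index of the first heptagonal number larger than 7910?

Solve n(5n−3)/2 > 7910 for integer n.
The largest n with value ≤ 7910 is 56 (since 7756 ≤ 7910 < 8037), so the first above is n = 57, value 8037.

57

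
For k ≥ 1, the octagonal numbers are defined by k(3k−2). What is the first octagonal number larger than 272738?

Solve n(3n−2) > 272738 for integer n.
The largest n with value ≤ 272738 is 301 (since 271201 ≤ 272738 < 273008), so the first above is n = 302, value 273008.

273008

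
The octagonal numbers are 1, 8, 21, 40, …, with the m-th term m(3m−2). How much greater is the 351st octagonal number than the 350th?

Consecutive octagonal numbers differ by 6n − 5: here 6·351 − 5 = 2101.

2101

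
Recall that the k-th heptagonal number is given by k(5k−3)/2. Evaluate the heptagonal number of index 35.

3010

The 35th heptagonal number is n(5n−3)/2 with n = 35.
35·(5·35 − 3)/2 = 35·172/2 = 35·86 = 3010.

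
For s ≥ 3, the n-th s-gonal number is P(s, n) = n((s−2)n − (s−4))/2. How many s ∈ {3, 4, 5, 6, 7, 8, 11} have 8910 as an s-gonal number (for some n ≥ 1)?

s = 3: P(3, 132) = 8778 and P(3, 133) = 8911; 8910 is not s-gonal.
s = 4: P(4, 94) = 8836 and P(4, 95) = 9025; 8910 is not s-gonal.
s = 5: P(5, 77) = 8855 and P(5, 78) = 9087; 8910 is not s-gonal.
s = 6: P(6, 66) = 8646 and P(6, 67) = 8911; 8910 is not s-gonal.
s = 7: P(7, 60) = 8910. ✓
s = 8: P(8, 54) = 8640 and P(8, 55) = 8965; 8910 is not s-gonal.
s = 11: P(11, 44) = 8558 and P(11, 45) = 8955; 8910 is not s-gonal.
Hits: s ∈ {7} → 1.

1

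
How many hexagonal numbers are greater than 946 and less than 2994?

The n-th hexagonal number is n(2n−1).
Smallest index with value > 946: n = 23 (giving 1035).
Largest index with value < 2994: n = 38 (giving 2850).
Indices 23 through 38: 16 terms.

16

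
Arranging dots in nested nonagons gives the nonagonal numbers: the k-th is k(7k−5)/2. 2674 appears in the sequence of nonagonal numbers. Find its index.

28

Set n(7n−5)/2 = 2674, giving 7n² − 5n − 5348 = 0.
So n = (5 + 387) / 14 = 392/14 = 28.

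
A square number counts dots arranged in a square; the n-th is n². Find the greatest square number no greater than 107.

100

Solve n² ≤ 107 for integer n.
n = 10 gives 100 ≤ 107, while n = 11 gives 121 > 107; so the answer is 100.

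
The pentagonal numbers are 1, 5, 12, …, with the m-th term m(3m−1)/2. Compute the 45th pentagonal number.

3015

The 45th pentagonal number is n(3n−1)/2 with n = 45.
45·(3·45 − 1)/2 = 45·134/2 = 45·67 = 3015.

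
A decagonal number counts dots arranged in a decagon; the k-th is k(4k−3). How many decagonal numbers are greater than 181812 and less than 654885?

191

The n-th decagonal number is n(4n−3).
Smallest index with value > 181812: n = 214 (giving 182542).
Largest index with value < 654885: n = 404 (giving 651652).
Indices 214 through 404: 191 terms.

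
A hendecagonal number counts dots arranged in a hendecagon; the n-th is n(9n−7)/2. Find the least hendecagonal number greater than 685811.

686596

Solve n(9n−7)/2 > 685811 for integer n.
The largest n with value ≤ 685811 is 390 (since 683085 ≤ 685811 < 686596), so the first above is n = 391, value 686596.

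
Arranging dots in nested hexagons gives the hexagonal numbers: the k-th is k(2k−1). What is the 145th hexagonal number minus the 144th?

577

Consecutive hexagonal numbers differ by 4n − 3: here 4·145 − 3 = 577.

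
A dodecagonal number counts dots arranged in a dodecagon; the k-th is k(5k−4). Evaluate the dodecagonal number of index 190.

179740

The 190th dodecagonal number is n(5n−4) with n = 190.
190·(5·190 − 4) = 190·946 = 179740.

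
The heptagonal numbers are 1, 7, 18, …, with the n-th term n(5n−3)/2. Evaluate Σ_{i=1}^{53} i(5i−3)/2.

125451

Σ i(5i−3)/2 = (5Σi² − 3Σi) / 2 over i = 1..53.
Σi = 1431 and Σi² = 51039.
(5·51039 − 3·1431) / 2 = 250902/2 = 125451.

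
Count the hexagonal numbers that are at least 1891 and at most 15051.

57

The n-th hexagonal number is n(2n−1).
Smallest index with value ≥ 1891: n = 31 (giving 1891).
Largest index with value ≤ 15051: n = 87 (giving 15051).
Indices 31 through 87: 57 terms.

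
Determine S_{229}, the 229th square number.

52441

The 229th square number is n² with n = 229.
229² = 52441.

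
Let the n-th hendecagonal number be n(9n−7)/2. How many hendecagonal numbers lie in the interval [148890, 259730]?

The n-th hendecagonal number is n(9n−7)/2.
Smallest index with value ≥ 148890: n = 183 (giving 150060).
Largest index with value ≤ 259730: n = 240 (giving 258360).
Indices 183 through 240: 58 terms.

58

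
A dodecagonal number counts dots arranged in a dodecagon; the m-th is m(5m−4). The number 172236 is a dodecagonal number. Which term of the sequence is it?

186

Set n(5n−4) = 172236, giving 5n² − 4n − 172236 = 0.
The discriminant is 16 + 20·172236 = 3444736, and √3444736 = 1856.
So n = (4 + 1856) / 10 = 1860/10 = 186.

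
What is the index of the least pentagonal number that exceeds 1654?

34

Solve n(3n−1)/2 > 1654 for integer n.
The largest n with value ≤ 1654 is 33 (since 1617 ≤ 1654 < 1717), so the first above is n = 34, value 1717.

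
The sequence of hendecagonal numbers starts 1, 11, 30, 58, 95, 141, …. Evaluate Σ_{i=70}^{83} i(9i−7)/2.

365967

Σ i(9i−7)/2 = (9Σi² − 7Σi) / 2 over i = 70..83.
Σi = 3486 − 2415 = 1071 and Σi² = 194054 − 111895 = 82159.
(9·82159 − 7·1071) / 2 = 731934/2 = 365967.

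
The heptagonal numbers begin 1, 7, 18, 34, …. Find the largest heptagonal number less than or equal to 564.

540

Solve n(5n−3)/2 ≤ 564 for integer n.
n = 15 gives 540 ≤ 564, while n = 16 gives 616 > 564; so the answer is 540.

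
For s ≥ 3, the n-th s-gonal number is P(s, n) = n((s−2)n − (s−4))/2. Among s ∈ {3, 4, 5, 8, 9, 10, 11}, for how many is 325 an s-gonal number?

s = 3: P(3, 25) = 325. ✓
s = 4: P(4, 18) = 324 and P(4, 19) = 361; 325 is not s-gonal.
s = 5: P(5, 14) = 287 and P(5, 15) = 330; 325 is not s-gonal.
s = 8: P(8, 10) = 280 and P(8, 11) = 341; 325 is not s-gonal.
s = 9: P(9, 10) = 325. ✓
s = 10: P(10, 9) = 297 and P(10, 10) = 370; 325 is not s-gonal.
s = 11: P(11, 8) = 260 and P(11, 9) = 333; 325 is not s-gonal.
Hits: s ∈ {3, 9} → 2.

2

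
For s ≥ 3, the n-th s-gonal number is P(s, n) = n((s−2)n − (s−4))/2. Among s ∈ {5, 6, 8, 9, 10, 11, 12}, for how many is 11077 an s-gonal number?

s = 5: P(5, 86) = 11051 and P(5, 87) = 11310; 11077 is not s-gonal.
s = 6: P(6, 74) = 10878 and P(6, 75) = 11175; 11077 is not s-gonal.
s = 8: P(8, 61) = 11041 and P(8, 62) = 11408; 11077 is not s-gonal.
s = 9: P(9, 56) = 10836 and P(9, 57) = 11229; 11077 is not s-gonal.
s = 10: P(10, 53) = 11077. ✓
s = 11: P(11, 50) = 11075 and P(11, 51) = 11526; 11077 is not s-gonal.
s = 12: P(12, 47) = 10857 and P(12, 48) = 11328; 11077 is not s-gonal.
Hits: s ∈ {10} → 1.

1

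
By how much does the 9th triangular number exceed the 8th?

9

Consecutive triangular numbers differ by n: T_{9} − T_{8} = 9.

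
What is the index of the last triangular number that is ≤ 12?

4

Solve n(n+1)/2 ≤ 12 for integer n.
n = 4 gives 10 ≤ 12, while n = 5 gives 15 > 12; so the answer is index 4.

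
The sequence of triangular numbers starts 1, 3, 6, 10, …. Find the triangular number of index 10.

55

10·11/2 = 110/2 = 55.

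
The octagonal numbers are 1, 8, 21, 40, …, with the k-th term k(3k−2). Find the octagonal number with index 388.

450856

The 388th octagonal number is n(3n−2) with n = 388.
388·(3·388 − 2) = 388·1162 = 450856.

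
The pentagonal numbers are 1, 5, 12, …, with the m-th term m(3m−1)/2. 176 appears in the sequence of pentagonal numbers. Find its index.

11

Set n(3n−1)/2 = 176, giving 3n² − n − 352 = 0.
The discriminant is 1 + 24·176 = 4225, and √4225 = 65.
So n = (1 + 65) / 6 = 66/6 = 11.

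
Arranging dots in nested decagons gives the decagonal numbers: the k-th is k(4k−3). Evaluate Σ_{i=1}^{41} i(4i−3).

92701

Σ i(4i−3) = 4Σi² − 3Σi over i = 1..41.
Σi = 861 and Σi² = 23821.
4·23821 − 3·861 = 92701.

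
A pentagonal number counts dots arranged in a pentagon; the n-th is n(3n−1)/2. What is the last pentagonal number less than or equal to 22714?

22632

Solve n(3n−1)/2 ≤ 22714 for integer n.
n = 123 gives 22632 ≤ 22714, while n = 124 gives 23002 > 22714; so the answer is 22632.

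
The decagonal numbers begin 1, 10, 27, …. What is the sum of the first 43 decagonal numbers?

106898

Σ i(4i−3) = 4Σi² − 3Σi over i = 1..43.
Σi = 946 and Σi² = 27434.
4·27434 − 3·946 = 106898.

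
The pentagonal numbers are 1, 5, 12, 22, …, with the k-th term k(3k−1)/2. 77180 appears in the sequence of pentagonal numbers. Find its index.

Set n(3n−1)/2 = 77180, giving 3n² − n − 154360 = 0.
The discriminant is 1 + 24·77180 = 1852321, and √1852321 = 1361.
So n = (1 + 1361) / 6 = 1362/6 = 227.
Check: 227·(3·227 − 1)/2 = 77180. ✓

227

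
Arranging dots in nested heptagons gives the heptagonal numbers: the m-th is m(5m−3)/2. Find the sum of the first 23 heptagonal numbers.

Σ i(5i−3)/2 = (5Σi² − 3Σi) / 2 over i = 1..23.
Σi = 276 and Σi² = 4324.
(5·4324 − 3·276) / 2 = 20792/2 = 10396.

10396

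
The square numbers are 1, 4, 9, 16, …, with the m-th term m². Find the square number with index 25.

625

25² = 625.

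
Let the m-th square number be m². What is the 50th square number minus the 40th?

50² = 2500 and 40² = 1600.
Difference: 2500 − 1600 = 900.

900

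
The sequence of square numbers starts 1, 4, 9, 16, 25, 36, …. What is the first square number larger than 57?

Solve n² > 57 for integer n.
The largest n with value ≤ 57 is 7 (since 49 ≤ 57 < 64), so the first above is n = 8, value 64.

64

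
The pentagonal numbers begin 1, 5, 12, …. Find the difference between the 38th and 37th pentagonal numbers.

Consecutive pentagonal numbers differ by 3n − 2: here 3·38 − 2 = 112.

112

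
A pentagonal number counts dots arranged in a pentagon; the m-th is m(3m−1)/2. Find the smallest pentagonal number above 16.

Solve n(3n−1)/2 > 16 for integer n.
The largest n with value ≤ 16 is 3 (since 12 ≤ 16 < 22), so the first above is n = 4, value 22.

22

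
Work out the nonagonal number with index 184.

The 184th nonagonal number is n(7n−5)/2 with n = 184.
184·(7·184 − 5)/2 = 184·1283/2 = 118036.

118036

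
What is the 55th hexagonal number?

5995

The 55th hexagonal number is n(2n−1) with n = 55.
55·(2·55 − 1) = 55·109 = 5995.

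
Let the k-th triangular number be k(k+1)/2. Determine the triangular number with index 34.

595

The 34th triangular number is n(n+1)/2 with n = 34.
34·35/2 = 1190/2 = 595.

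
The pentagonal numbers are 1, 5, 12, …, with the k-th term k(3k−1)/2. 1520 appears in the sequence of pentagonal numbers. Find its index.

32

Set n(3n−1)/2 = 1520, giving 3n² − n − 3040 = 0.
The discriminant is 1 + 24·1520 = 36481, and √36481 = 191.
So n = (1 + 191) / 6 = 192/6 = 32.
Check: 32·(3·32 − 1)/2 = 1520. ✓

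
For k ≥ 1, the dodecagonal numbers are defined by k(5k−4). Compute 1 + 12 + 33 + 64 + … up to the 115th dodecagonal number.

Σ i(5i−4) = 5Σi² − 4Σi over i = 1..115.
Σi = 6670 and Σi² = 513590.
5·513590 − 4·6670 = 2541270.

2541270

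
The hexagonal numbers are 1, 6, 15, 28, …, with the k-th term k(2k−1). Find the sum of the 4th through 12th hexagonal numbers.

Σ i(2i−1) = 2Σi² − Σi over i = 4..12.
Σi = 78 − 6 = 72 and Σi² = 650 − 14 = 636.
2·636 − 1·72 = 1200.

1200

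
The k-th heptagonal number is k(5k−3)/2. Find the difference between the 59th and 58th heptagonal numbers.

291

Consecutive heptagonal numbers differ by 5n − 4: here 5·59 − 4 = 291.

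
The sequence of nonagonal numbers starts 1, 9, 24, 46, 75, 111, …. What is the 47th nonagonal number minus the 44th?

948

47·(7·47 − 5)/2 = 7614 and 44·(7·44 − 5)/2 = 6666.
Difference: 7614 − 6666 = 948.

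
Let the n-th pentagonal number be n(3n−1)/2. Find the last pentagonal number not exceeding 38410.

38320

Solve n(3n−1)/2 ≤ 38410 for integer n.
n = 160 gives 38320 ≤ 38410, while n = 161 gives 38801 > 38410; so the answer is 38320.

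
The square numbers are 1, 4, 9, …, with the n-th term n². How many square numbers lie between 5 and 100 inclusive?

The n-th square number is n².
Smallest index with value ≥ 5: n = 3 (giving 9).
Largest index with value ≤ 100: n = 10 (giving 100).
Indices 3 through 10: 8 terms.

8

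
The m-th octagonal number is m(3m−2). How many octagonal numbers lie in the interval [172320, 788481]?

274

The n-th octagonal number is n(3n−2).
Smallest index with value ≥ 172320: n = 240 (giving 172320).
Largest index with value ≤ 788481: n = 513 (giving 788481).
Indices 240 through 513: 274 terms.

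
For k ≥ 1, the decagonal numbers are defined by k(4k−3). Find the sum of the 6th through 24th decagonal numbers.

18525

Σ i(4i−3) = 4Σi² − 3Σi over i = 6..24.
Σi = 300 − 15 = 285 and Σi² = 4900 − 55 = 4845.
4·4845 − 3·285 = 18525.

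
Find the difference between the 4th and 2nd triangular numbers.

7

4·5/2 = 10 and 2·3/2 = 3.
Difference: 10 − 3 = 7.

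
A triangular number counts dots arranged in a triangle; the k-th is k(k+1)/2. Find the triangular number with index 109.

5995

The 109th triangular number is n(n+1)/2 with n = 109.
109·110/2 = 11990/2 = 5995.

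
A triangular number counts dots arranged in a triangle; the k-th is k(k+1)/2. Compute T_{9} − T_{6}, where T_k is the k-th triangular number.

24

9·10/2 = 45 and 6·7/2 = 21.
Difference: 45 − 21 = 24.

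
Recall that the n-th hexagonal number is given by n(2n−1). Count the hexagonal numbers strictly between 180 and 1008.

13

The n-th hexagonal number is n(2n−1).
Smallest index with value > 180: n = 10 (giving 190).
Largest index with value < 1008: n = 22 (giving 946).
Indices 10 through 22: 13 terms.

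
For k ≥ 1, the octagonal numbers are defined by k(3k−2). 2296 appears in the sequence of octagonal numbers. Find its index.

28

Set n(3n−2) = 2296, giving 3n² − 2n − 2296 = 0.
So n = (2 + 166) / 6 = 168/6 = 28.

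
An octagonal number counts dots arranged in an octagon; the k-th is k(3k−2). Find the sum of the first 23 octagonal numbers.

12420

Σ i(3i−2) = 3Σi² − 2Σi over i = 1..23.
Σi = 276 and Σi² = 4324.
3·4324 − 2·276 = 12420.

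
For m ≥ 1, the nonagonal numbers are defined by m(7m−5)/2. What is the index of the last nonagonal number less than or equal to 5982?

Solve n(7n−5)/2 ≤ 5982 for integer n.
n = 41 gives 5781 ≤ 5982, while n = 42 gives 6069 > 5982; so the answer is index 41.

41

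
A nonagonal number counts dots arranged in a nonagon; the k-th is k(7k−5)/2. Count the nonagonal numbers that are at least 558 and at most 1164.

6

The n-th nonagonal number is n(7n−5)/2.
Smallest index with value ≥ 558: n = 13 (giving 559).
Largest index with value ≤ 1164: n = 18 (giving 1089).
Indices 13 through 18: 6 terms.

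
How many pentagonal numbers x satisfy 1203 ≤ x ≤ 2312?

11

The n-th pentagonal number is n(3n−1)/2.
Smallest index with value ≥ 1203: n = 29 (giving 1247).
Largest index with value ≤ 2312: n = 39 (giving 2262).
Indices 29 through 39: 11 terms.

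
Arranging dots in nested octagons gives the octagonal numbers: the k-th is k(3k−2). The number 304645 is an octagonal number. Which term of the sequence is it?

319

Set n(3n−2) = 304645, giving 3n² − 2n − 304645 = 0.
The discriminant is 4 + 12·304645 = 3655744, and √3655744 = 1912.
So n = (2 + 1912) / 6 = 1914/6 = 319.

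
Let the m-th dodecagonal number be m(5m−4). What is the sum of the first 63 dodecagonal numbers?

418656

Σ i(5i−4) = 5Σi² − 4Σi over i = 1..63.
Σi = 2016 and Σi² = 85344.
5·85344 − 4·2016 = 418656.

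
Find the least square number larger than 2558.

2601

Solve n² > 2558 for integer n.
The largest n with value ≤ 2558 is 50 (since 2500 ≤ 2558 < 2601), so the first above is n = 51, value 2601.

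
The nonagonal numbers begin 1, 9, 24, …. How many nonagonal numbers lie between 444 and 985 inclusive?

6

The n-th nonagonal number is n(7n−5)/2.
Smallest index with value ≥ 444: n = 12 (giving 474).
Largest index with value ≤ 985: n = 17 (giving 969).
Indices 12 through 17: 6 terms.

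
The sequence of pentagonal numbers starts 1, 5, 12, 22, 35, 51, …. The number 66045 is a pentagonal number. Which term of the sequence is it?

Set n(3n−1)/2 = 66045, giving 3n² − n − 132090 = 0.
The discriminant is 1 + 24·66045 = 1585081, and √1585081 = 1259.
So n = (1 + 1259) / 6 = 1260/6 = 210.
Check: 210·(3·210 − 1)/2 = 66045. ✓

210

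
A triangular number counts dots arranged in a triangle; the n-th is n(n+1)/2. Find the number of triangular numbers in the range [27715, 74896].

152

The n-th triangular number is n(n+1)/2.
Smallest index with value ≥ 27715: n = 235 (giving 27730).
Largest index with value ≤ 74896: n = 386 (giving 74691).
Indices 235 through 386: 152 terms.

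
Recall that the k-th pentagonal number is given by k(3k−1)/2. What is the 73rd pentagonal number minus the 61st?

73·(3·73 − 1)/2 = 7957 and 61·(3·61 − 1)/2 = 5551.
Difference: 7957 − 5551 = 2406.

2406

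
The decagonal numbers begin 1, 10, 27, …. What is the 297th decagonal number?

351945

The 297th decagonal number is n(4n−3) with n = 297.
297·(4·297 − 3) = 297·1185 = 351945.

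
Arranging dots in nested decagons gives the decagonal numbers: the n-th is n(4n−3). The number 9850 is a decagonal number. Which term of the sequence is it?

Set n(4n−3) = 9850, giving 4n² − 3n − 9850 = 0.
The discriminant is 9 + 16·9850 = 157609, and √157609 = 397.
So n = (3 + 397) / 8 = 400/8 = 50.

50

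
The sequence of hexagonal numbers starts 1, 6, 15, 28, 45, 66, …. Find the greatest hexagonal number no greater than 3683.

Solve n(2n−1) ≤ 3683 for integer n.
n = 43 gives 3655 ≤ 3683, while n = 44 gives 3828 > 3683; so the answer is 3655.

3655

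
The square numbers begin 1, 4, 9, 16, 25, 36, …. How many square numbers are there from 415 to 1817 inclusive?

The n-th square number is n².
Smallest index with value ≥ 415: n = 21 (giving 441).
Largest index with value ≤ 1817: n = 42 (giving 1764).
Indices 21 through 42: 22 terms.

22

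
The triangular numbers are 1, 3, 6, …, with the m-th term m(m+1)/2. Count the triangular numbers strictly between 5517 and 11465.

The n-th triangular number is n(n+1)/2.
Smallest index with value > 5517: n = 105 (giving 5565).
Largest index with value < 11465: n = 150 (giving 11325).
Indices 105 through 150: 46 terms.

46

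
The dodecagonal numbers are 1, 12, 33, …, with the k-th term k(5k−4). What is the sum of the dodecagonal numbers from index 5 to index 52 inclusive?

Σ i(5i−4) = 5Σi² − 4Σi over i = 5..52.
Σi = 1378 − 10 = 1368 and Σi² = 48230 − 30 = 48200.
5·48200 − 4·1368 = 235528.

235528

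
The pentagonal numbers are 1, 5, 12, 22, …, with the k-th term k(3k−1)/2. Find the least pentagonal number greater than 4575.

4676

Solve n(3n−1)/2 > 4575 for integer n.
The largest n with value ≤ 4575 is 55 (since 4510 ≤ 4575 < 4676), so the first above is n = 56, value 4676.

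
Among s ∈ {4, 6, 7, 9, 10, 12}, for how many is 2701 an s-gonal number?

1

s = 4: P(4, 51) = 2601 and P(4, 52) = 2704; 2701 is not s-gonal.
s = 6: P(6, 37) = 2701. ✓
s = 7: P(7, 33) = 2673 and P(7, 34) = 2839; 2701 is not s-gonal.
s = 9: P(9, 28) = 2674 and P(9, 29) = 2871; 2701 is not s-gonal.
s = 10: P(10, 26) = 2626 and P(10, 27) = 2835; 2701 is not s-gonal.
s = 12: P(12, 23) = 2553 and P(12, 24) = 2784; 2701 is not s-gonal.
Hits: s ∈ {6} → 1.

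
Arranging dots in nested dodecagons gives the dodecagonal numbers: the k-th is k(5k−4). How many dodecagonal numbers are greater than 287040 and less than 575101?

The n-th dodecagonal number is n(5n−4).
Smallest index with value > 287040: n = 241 (giving 289441).
Largest index with value < 575101: n = 339 (giving 573249).
Indices 241 through 339: 99 terms.

99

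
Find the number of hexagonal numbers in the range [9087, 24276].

The n-th hexagonal number is n(2n−1).
Smallest index with value ≥ 9087: n = 68 (giving 9180).
Largest index with value ≤ 24276: n = 110 (giving 24090).
Indices 68 through 110: 43 terms.

43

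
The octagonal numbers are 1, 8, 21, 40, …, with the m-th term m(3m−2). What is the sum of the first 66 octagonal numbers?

289641

Σ i(3i−2) = 3Σi² − 2Σi over i = 1..66.
Σi = 2211 and Σi² = 98021.
3·98021 − 2·2211 = 289641.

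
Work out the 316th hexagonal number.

199396

The 316th hexagonal number is n(2n−1) with n = 316.
316·(2·316 − 1) = 316·631 = 199396.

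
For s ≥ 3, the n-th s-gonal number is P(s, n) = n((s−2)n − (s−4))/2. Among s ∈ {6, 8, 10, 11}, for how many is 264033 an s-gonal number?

s = 6: P(6, 363) = 263175 and P(6, 364) = 264628; 264033 is not s-gonal.
s = 8: P(8, 297) = 264033. ✓
s = 10: P(10, 257) = 263425 and P(10, 258) = 265482; 264033 is not s-gonal.
s = 11: P(11, 242) = 262691 and P(11, 243) = 264870; 264033 is not s-gonal.
Hits: s ∈ {8} → 1.

1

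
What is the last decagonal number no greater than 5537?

Solve n(4n−3) ≤ 5537 for integer n.
n = 37 gives 5365 ≤ 5537, while n = 38 gives 5662 > 5537; so the answer is 5365.

5365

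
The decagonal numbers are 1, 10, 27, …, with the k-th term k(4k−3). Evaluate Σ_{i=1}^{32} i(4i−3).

Σ i(4i−3) = 4Σi² − 3Σi over i = 1..32.
Σi = 528 and Σi² = 11440.
4·11440 − 3·528 = 44176.

44176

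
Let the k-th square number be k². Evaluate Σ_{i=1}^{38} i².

19019

Σ_{i=1}^{38} i² = 38·39·77/6 = 19019.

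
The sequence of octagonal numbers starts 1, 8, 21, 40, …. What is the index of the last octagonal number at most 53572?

Solve n(3n−2) ≤ 53572 for integer n.
n = 133 gives 52801 ≤ 53572, while n = 134 gives 53600 > 53572; so the answer is index 133.

133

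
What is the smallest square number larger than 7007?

Solve n² > 7007 for integer n.
The largest n with value ≤ 7007 is 83 (since 6889 ≤ 7007 < 7056), so the first above is n = 84, value 7056.

7056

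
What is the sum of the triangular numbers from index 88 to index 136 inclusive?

Σ i(i+1)/2 = (Σi² + Σi) / 2 over i = 88..136.
Σi = 9316 − 3828 = 5488 and Σi² = 847756 − 223300 = 624456.
(1·624456 + 1·5488) / 2 = 629944/2 = 314972.

314972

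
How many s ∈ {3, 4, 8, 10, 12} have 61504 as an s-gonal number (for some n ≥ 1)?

1

s = 3: P(3, 350) = 61425 and P(3, 351) = 61776; 61504 is not s-gonal.
s = 4: P(4, 248) = 61504. ✓
s = 8: P(8, 143) = 61061 and P(8, 144) = 61920; 61504 is not s-gonal.
s = 10: P(10, 124) = 61132 and P(10, 125) = 62125; 61504 is not s-gonal.
s = 12: P(12, 111) = 61161 and P(12, 112) = 62272; 61504 is not s-gonal.
Hits: s ∈ {4} → 1.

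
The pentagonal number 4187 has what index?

Set n(3n−1)/2 = 4187, giving 3n² − n − 8374 = 0.
The discriminant is 1 + 24·4187 = 100489, and √100489 = 317.
So n = (1 + 317) / 6 = 318/6 = 53.

53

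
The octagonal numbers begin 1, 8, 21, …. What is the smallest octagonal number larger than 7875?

Solve n(3n−2) > 7875 for integer n.
The largest n with value ≤ 7875 is 51 (since 7701 ≤ 7875 < 8008), so the first above is n = 52, value 8008.

8008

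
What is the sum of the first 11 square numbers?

506

Σ_{i=1}^{11} i² = 11·12·23/6 = 506.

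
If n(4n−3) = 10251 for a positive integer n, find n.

Set n(4n−3) = 10251, giving 4n² − 3n − 10251 = 0.
The discriminant is 9 + 16·10251 = 164025, and √164025 = 405.
So n = (3 + 405) / 8 = 408/8 = 51.

51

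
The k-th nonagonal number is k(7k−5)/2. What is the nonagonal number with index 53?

9699

53·(7·53 − 5)/2 = 53·366/2 = 53·183 = 9699.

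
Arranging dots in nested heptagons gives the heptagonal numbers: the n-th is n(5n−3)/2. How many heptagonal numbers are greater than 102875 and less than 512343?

249

The n-th heptagonal number is n(5n−3)/2.
Smallest index with value > 102875: n = 204 (giving 103734).
Largest index with value < 512343: n = 452 (giving 510082).
Indices 204 through 452: 249 terms.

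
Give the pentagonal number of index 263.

The 263rd pentagonal number is n(3n−1)/2 with n = 263.
263·(3·263 − 1)/2 = 263·788/2 = 263·394 = 103622.

103622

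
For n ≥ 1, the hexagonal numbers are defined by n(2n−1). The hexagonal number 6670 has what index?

58

Set n(2n−1) = 6670, giving 2n² − n − 6670 = 0.
So n = (1 + 231) / 4 = 232/4 = 58.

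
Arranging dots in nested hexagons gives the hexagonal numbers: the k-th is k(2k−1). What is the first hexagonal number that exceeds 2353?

2415

Solve n(2n−1) > 2353 for integer n.
The largest n with value ≤ 2353 is 34 (since 2278 ≤ 2353 < 2415), so the first above is n = 35, value 2415.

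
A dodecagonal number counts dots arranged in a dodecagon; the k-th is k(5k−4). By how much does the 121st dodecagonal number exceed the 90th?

121·(5·121 − 4) = 72721 and 90·(5·90 − 4) = 40140.
Difference: 72721 − 40140 = 32581.

32581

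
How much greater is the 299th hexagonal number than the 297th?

299·(2·299 − 1) = 178503 and 297·(2·297 − 1) = 176121.
Difference: 178503 − 176121 = 2382.

2382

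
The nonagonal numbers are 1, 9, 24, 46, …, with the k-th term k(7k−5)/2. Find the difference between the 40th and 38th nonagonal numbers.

40·(7·40 − 5)/2 = 5500 and 38·(7·38 − 5)/2 = 4959.
Difference: 5500 − 4959 = 541.

541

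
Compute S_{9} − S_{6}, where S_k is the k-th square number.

45

9² = 81 and 6² = 36.
Difference: 81 − 36 = 45.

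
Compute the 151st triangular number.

151·152/2 = 22952/2 = 11476.

11476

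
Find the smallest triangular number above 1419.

Solve n(n+1)/2 > 1419 for integer n.
The largest n with value ≤ 1419 is 52 (since 1378 ≤ 1419 < 1431), so the first above is n = 53, value 1431.

1431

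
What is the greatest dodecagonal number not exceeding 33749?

Solve n(5n−4) ≤ 33749 for integer n.
n = 82 gives 33292 ≤ 33749, while n = 83 gives 34113 > 33749; so the answer is 33292.

33292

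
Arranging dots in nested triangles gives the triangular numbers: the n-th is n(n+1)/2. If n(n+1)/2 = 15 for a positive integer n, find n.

5

Set n(n+1)/2 = 15, giving n² + n − 30 = 0.
So n = (-1 + 11) / 2 = 10/2 = 5.
Check: 5·6/2 = 15. ✓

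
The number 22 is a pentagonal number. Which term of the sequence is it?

Set n(3n−1)/2 = 22, giving 3n² − n − 44 = 0.
The discriminant is 1 + 24·22 = 529, and √529 = 23.
So n = (1 + 23) / 6 = 24/6 = 4.
Check: 4·(3·4 − 1)/2 = 22. ✓

4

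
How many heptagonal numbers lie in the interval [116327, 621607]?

282

The n-th heptagonal number is n(5n−3)/2.
Smallest index with value ≥ 116327: n = 217 (giving 117397).
Largest index with value ≤ 621607: n = 498 (giving 619263).
Indices 217 through 498: 282 terms.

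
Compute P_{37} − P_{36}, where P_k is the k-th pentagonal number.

109

Consecutive pentagonal numbers differ by 3n − 2: here 3·37 − 2 = 109.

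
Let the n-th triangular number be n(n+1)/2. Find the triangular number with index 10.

The 10th triangular number is n(n+1)/2 with n = 10.
10·11/2 = 110/2 = 55.

55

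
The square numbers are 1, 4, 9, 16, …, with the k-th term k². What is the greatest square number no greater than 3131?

3025

Solve n² ≤ 3131 for integer n.
n = 55 gives 3025 ≤ 3131, while n = 56 gives 3136 > 3131; so the answer is 3025.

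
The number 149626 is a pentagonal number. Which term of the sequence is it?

316

Set n(3n−1)/2 = 149626, giving 3n² − n − 299252 = 0.
The discriminant is 1 + 24·149626 = 3591025, and √3591025 = 1895.
So n = (1 + 1895) / 6 = 1896/6 = 316.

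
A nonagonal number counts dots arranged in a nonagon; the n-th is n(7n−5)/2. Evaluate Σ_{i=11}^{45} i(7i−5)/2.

106085

Σ i(7i−5)/2 = (7Σi² − 5Σi) / 2 over i = 11..45.
Σi = 1035 − 55 = 980 and Σi² = 31395 − 385 = 31010.
(7·31010 − 5·980) / 2 = 212170/2 = 106085.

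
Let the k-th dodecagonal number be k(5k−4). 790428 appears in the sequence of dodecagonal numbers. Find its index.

Set n(5n−4) = 790428, giving 5n² − 4n − 790428 = 0.
The discriminant is 16 + 20·790428 = 15808576, and √15808576 = 3976.
So n = (4 + 3976) / 10 = 3980/10 = 398.
Check: 398·(5·398 − 4) = 790428. ✓

398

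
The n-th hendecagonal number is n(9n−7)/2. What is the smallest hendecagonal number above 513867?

Solve n(9n−7)/2 > 513867 for integer n.
The largest n with value ≤ 513867 is 338 (since 512915 ≤ 513867 < 515958), so the first above is n = 339, value 515958.

515958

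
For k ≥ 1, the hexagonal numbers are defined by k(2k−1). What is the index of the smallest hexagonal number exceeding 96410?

Solve n(2n−1) > 96410 for integer n.
The largest n with value ≤ 96410 is 219 (since 95703 ≤ 96410 < 96580), so the first above is n = 220, value 96580.

220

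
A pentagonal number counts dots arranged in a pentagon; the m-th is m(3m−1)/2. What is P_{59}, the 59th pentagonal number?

59·(3·59 − 1)/2 = 59·176/2 = 59·88 = 5192.

5192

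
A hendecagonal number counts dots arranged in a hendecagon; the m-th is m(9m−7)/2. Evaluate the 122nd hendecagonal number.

The 122nd hendecagonal number is n(9n−7)/2 with n = 122.
122·(9·122 − 7)/2 = 122·1091/2 = 66551.

66551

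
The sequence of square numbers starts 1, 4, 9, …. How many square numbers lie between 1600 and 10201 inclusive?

The n-th square number is n².
Smallest index with value ≥ 1600: n = 40 (giving 1600).
Largest index with value ≤ 10201: n = 101 (giving 10201).
Indices 40 through 101: 62 terms.

62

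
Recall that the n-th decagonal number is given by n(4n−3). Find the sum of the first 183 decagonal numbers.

8187908

Σ i(4i−3) = 4Σi² − 3Σi over i = 1..183.
Σi = 16836 and Σi² = 2059604.
4·2059604 − 3·16836 = 8187908.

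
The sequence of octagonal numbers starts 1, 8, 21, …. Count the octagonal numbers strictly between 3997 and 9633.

20

The n-th octagonal number is n(3n−2).
Smallest index with value > 3997: n = 37 (giving 4033).
Largest index with value < 9633: n = 56 (giving 9296).
Indices 37 through 56: 20 terms.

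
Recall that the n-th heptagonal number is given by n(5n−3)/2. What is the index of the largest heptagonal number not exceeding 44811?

134

Solve n(5n−3)/2 ≤ 44811 for integer n.
n = 134 gives 44689 ≤ 44811, while n = 135 gives 45360 > 44811; so the answer is index 134.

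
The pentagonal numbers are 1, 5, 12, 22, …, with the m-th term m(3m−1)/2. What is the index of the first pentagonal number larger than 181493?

Solve n(3n−1)/2 > 181493 for integer n.
The largest n with value ≤ 181493 is 348 (since 181482 ≤ 181493 < 182527), so the first above is n = 349, value 182527.

349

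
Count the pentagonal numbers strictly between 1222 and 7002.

40

The n-th pentagonal number is n(3n−1)/2.
Smallest index with value > 1222: n = 29 (giving 1247).
Largest index with value < 7002: n = 68 (giving 6902).
Indices 29 through 68: 40 terms.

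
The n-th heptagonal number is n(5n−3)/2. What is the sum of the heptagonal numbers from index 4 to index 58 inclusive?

Σ i(5i−3)/2 = (5Σi² − 3Σi) / 2 over i = 4..58.
Σi = 1711 − 6 = 1705 and Σi² = 66729 − 14 = 66715.
(5·66715 − 3·1705) / 2 = 328460/2 = 164230.

164230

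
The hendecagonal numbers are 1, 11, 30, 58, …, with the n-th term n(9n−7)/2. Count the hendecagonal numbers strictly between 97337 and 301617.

112

The n-th hendecagonal number is n(9n−7)/2.
Smallest index with value > 97337: n = 148 (giving 98050).
Largest index with value < 301617: n = 259 (giving 300958).
Indices 148 through 259: 112 terms.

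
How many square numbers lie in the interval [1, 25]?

5

The n-th square number is n².
Smallest index with value ≥ 1: n = 1 (giving 1).
Largest index with value ≤ 25: n = 5 (giving 25).
Indices 1 through 5: 5 terms.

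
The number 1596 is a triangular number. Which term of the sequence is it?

Set n(n+1)/2 = 1596, giving n² + n − 3192 = 0.
So n = (-1 + 113) / 2 = 112/2 = 56.

56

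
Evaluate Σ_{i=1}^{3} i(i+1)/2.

10

Σ i(i+1)/2 = (Σi² + Σi) / 2 over i = 1..3.
Σi = 6 and Σi² = 14.
(1·14 + 1·6) / 2 = 20/2 = 10.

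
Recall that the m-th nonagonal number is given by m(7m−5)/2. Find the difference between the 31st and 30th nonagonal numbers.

Consecutive nonagonal numbers differ by 7n − 6: here 7·31 − 6 = 211.

211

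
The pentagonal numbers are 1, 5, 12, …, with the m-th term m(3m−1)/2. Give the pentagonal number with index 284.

120842

284·(3·284 − 1)/2 = 284·851/2 = 120842.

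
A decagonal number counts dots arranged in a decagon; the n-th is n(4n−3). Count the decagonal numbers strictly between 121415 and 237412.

69

The n-th decagonal number is n(4n−3).
Smallest index with value > 121415: n = 175 (giving 121975).
Largest index with value < 237412: n = 243 (giving 235467).
Indices 175 through 243: 69 terms.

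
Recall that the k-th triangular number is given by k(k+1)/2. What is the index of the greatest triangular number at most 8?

3

Solve n(n+1)/2 ≤ 8 for integer n.
n = 3 gives 6 ≤ 8, while n = 4 gives 10 > 8; so the answer is index 3.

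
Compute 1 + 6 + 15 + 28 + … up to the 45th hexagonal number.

61755

Σ i(2i−1) = 2Σi² − Σi over i = 1..45.
Σi = 1035 and Σi² = 31395.
2·31395 − 1·1035 = 61755.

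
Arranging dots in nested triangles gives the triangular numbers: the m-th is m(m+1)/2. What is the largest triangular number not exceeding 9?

Solve n(n+1)/2 ≤ 9 for integer n.
n = 3 gives 6 ≤ 9, while n = 4 gives 10 > 9; so the answer is 6.

6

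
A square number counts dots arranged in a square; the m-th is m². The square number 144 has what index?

12

We need n² = 144, so n = √144 = 12.
Check: 12² = 144. ✓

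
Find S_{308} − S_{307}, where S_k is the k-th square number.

n² − (n−1)² = 2n − 1, so 308² − 307² = 2·308 − 1 = 615.

615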